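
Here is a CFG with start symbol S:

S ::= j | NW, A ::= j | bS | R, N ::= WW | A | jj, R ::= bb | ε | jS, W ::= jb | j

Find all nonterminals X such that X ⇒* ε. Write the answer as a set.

{A, N, R}

Directly nullable (have an ε-rule): {R}.
A is nullable via A -> R (every symbol on the right is already known nullable).
N is nullable via N -> A (every symbol on the right is already known nullable).
Not nullable: S, W — each has a terminal in every rule's right-hand side or depends on a non-nullable symbol.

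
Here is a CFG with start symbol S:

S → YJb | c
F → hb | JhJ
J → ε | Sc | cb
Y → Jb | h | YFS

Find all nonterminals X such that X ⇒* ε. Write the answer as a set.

Directly nullable (have an ε-rule): {J}.
Not nullable: F, S, Y — each has a terminal in every rule's right-hand side or depends on a non-nullable symbol.

{J}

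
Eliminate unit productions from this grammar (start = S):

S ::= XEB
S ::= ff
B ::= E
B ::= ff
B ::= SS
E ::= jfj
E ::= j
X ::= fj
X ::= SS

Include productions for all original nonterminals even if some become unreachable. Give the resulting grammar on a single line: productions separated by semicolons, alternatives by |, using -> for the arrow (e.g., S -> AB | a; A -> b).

S -> ff | XEB; B -> j | SS | ff | jfj; E -> j | jfj; X -> SS | fj

Unit productions: B->E.
Unit pairs (A ⇒* B via units): (B,E).
S: inherits non-unit rules of {S} → XEB | ff.
B: inherits non-unit rules of {B, E} → SS | ff | j | jfj.
E: inherits non-unit rules of {E} → j | jfj.
X: inherits non-unit rules of {X} → SS | fj.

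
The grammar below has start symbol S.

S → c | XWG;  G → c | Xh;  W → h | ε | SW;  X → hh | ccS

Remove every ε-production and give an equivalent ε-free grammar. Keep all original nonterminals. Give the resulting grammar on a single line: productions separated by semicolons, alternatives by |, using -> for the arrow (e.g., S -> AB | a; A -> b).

Nullable set: {W}.
S -> XWG: W nullable, giving XG | XWG.
Drop W -> ε.
W -> SW: W nullable, giving S | SW.
Unchanged (no nullable symbols): S -> c; G -> Xh; G -> c; W -> h; X -> ccS; X -> hh.

S -> c | XG | XWG; G -> c | Xh; W -> S | h | SW; X -> hh | ccS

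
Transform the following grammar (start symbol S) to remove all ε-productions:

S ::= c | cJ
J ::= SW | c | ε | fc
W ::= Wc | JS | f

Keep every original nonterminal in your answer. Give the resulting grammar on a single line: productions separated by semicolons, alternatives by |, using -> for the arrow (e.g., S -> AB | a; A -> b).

Nullable set: {J}.
S -> cJ: J nullable, giving c | cJ.
Drop J -> ε.
W -> JS: J nullable, giving JS | S.
Unchanged (no nullable symbols): S -> c; J -> SW; J -> c; J -> fc; W -> Wc; W -> f.

S -> c | cJ; J -> c | SW | fc; W -> S | f | JS | Wc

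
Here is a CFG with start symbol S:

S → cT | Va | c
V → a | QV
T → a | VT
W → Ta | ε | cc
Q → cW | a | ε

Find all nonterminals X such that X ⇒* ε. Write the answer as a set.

{Q, W}

Directly nullable (have an ε-rule): {Q, W}.
Not nullable: S, T, V — each has a terminal in every rule's right-hand side or depends on a non-nullable symbol.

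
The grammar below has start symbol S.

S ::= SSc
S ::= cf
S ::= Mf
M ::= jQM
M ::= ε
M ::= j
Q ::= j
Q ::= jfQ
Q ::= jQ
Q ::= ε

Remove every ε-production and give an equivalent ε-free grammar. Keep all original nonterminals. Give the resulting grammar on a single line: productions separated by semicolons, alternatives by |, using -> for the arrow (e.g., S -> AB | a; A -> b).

Nullable set: {M, Q}.
S -> Mf: M nullable, giving Mf | f.
Drop M -> ε.
M -> jQM: Q, M nullable, giving j | jM | jQ | jQM.
Drop Q -> ε.
Q -> jQ: Q nullable, giving j | jQ.
Q -> jfQ: Q nullable, giving jf | jfQ.
Unchanged (no nullable symbols): S -> SSc; S -> cf; M -> j; Q -> j.

S -> f | Mf | cf | SSc; M -> j | jM | jQ | jQM; Q -> j | jQ | jf | jfQ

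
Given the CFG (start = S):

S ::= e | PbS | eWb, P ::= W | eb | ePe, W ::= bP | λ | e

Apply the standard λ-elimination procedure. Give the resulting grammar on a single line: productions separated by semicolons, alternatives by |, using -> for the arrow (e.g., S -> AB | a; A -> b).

S -> e | bS | eb | PbS | eWb; P -> W | eb | ee | ePe; W -> b | e | bP

Nullable set: {P, W}.
S -> PbS: P nullable, giving PbS | bS.
S -> eWb: W nullable, giving eWb | eb.
P -> W: W nullable, giving W.
P -> ePe: P nullable, giving ePe | ee.
Drop W -> λ.
W -> bP: P nullable, giving b | bP.
Unchanged (no nullable symbols): S -> e; P -> eb; W -> e.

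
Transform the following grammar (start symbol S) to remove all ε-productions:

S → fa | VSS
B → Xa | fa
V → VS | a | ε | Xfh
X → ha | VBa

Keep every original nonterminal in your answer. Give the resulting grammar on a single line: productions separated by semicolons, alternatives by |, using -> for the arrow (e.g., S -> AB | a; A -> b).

S -> SS | fa | VSS; B -> Xa | fa; V -> S | a | VS | Xfh; X -> Ba | ha | VBa

Nullable set: {V}.
S -> VSS: V nullable, giving SS | VSS.
Drop V -> ε.
V -> VS: V nullable, giving S | VS.
X -> VBa: V nullable, giving Ba | VBa.
Unchanged (no nullable symbols): S -> fa; B -> Xa; B -> fa; V -> Xfh; V -> a; X -> ha.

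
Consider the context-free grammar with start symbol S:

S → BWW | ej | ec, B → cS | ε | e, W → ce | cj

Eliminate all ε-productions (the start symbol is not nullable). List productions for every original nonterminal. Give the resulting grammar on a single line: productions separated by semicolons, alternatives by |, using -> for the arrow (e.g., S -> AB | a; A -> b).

Nullable set: {B}.
S -> BWW: B nullable, giving BWW | WW.
Drop B -> ε.
Unchanged (no nullable symbols): S -> ec; S -> ej; B -> cS; B -> e; W -> ce; W -> cj.

S -> WW | ec | ej | BWW; B -> e | cS; W -> ce | cj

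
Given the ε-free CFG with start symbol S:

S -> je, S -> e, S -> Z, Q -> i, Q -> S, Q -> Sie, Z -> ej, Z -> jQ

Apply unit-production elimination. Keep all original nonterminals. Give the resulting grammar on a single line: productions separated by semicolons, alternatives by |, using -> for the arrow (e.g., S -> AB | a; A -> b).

Unit productions: Q->S, S->Z.
Unit pairs (A ⇒* B via units): (Q,S), (Q,Z), (S,Z).
S: inherits non-unit rules of {S, Z} → e | ej | jQ | je.
Q: inherits non-unit rules of {Q, S, Z} → Sie | e | ej | i | jQ | je.
Z: inherits non-unit rules of {Z} → ej | jQ.

S -> e | ej | jQ | je; Q -> e | i | ej | jQ | je | Sie; Z -> ej | jQ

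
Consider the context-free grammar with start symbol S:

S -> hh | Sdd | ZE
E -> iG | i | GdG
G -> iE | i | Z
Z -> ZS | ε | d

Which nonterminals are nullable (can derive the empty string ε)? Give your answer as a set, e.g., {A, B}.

Directly nullable (have an ε-rule): {Z}.
G is nullable via G -> Z (every symbol on the right is already known nullable).
Not nullable: E, S — each has a terminal in every rule's right-hand side or depends on a non-nullable symbol.

{G, Z}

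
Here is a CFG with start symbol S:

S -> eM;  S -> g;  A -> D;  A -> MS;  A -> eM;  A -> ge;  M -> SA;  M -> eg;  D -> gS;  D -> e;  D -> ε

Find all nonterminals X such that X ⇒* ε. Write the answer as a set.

Directly nullable (have an ε-rule): {D}.
A is nullable via A -> D (every symbol on the right is already known nullable).
Not nullable: M, S — each has a terminal in every rule's right-hand side or depends on a non-nullable symbol.

{A, D}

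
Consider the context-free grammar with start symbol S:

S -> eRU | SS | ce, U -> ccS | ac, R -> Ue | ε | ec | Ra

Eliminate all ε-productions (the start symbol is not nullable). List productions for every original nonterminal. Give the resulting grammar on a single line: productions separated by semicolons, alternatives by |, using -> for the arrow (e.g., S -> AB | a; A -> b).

S -> SS | ce | eU | eRU; R -> a | Ra | Ue | ec; U -> ac | ccS

Nullable set: {R}.
S -> eRU: R nullable, giving eRU | eU.
Drop R -> ε.
R -> Ra: R nullable, giving Ra | a.
Unchanged (no nullable symbols): S -> SS; S -> ce; R -> Ue; R -> ec; U -> ac; U -> ccS.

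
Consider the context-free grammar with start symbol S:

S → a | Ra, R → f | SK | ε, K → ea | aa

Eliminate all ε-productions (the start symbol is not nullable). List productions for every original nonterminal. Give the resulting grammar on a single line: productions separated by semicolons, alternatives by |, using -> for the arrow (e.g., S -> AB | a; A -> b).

Nullable set: {R}.
S -> Ra: R nullable, giving Ra | a.
Drop R -> ε.
Unchanged (no nullable symbols): S -> a; K -> aa; K -> ea; R -> SK; R -> f.

S -> a | Ra; K -> aa | ea; R -> f | SK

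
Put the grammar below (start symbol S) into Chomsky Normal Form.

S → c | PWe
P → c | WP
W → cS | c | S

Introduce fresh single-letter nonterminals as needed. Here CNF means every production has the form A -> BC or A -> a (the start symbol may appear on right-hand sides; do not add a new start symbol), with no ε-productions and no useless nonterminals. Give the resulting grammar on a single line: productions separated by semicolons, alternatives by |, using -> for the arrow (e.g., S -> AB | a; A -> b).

No ε-productions.
After unit-elimination: S -> c | PWe; P -> c | WP; W -> c | cS | PWe.
TERM: introduce B -> c, A -> e and substitute in every rule of length ≥2.
BIN: S -> PWA becomes S -> PC, C -> WA; W -> PWA becomes W -> PD, D -> WA.

S -> c | PC; A -> e; B -> c; C -> WA; D -> WA; P -> c | WP; W -> c | BS | PD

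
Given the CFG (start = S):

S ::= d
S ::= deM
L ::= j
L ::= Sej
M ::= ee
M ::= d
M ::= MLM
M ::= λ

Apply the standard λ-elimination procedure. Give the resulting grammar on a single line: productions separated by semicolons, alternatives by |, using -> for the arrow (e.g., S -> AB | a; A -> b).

S -> d | de | deM; L -> j | Sej; M -> L | d | LM | ML | ee | MLM

Nullable set: {M}.
S -> deM: M nullable, giving de | deM.
Drop M -> λ.
M -> MLM: M, M nullable, giving L | LM | ML | MLM.
Unchanged (no nullable symbols): S -> d; L -> Sej; L -> j; M -> d; M -> ee.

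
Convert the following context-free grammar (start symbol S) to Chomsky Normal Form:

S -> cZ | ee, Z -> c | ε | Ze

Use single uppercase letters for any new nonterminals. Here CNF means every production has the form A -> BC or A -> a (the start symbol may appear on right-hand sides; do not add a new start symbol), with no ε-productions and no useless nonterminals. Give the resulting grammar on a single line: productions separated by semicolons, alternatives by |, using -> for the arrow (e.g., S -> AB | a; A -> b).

Nullable: {Z}; after ε-elimination: S -> c | cZ | ee; Z -> c | e | Ze.
No unit productions to eliminate.
TERM: introduce A -> c, B -> e and substitute in every rule of length ≥2.

S -> c | AZ | BB; A -> c; B -> e; Z -> c | e | ZB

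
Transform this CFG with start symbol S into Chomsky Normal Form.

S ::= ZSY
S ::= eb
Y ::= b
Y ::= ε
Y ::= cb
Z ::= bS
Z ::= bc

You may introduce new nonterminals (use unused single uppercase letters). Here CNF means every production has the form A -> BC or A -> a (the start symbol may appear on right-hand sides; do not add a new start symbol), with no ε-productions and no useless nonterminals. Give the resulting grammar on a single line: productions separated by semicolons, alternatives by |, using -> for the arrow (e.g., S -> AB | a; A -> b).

Nullable: {Y}; after ε-elimination: S -> ZS | eb | ZSY; Y -> b | cb; Z -> bS | bc.
No unit productions to eliminate.
TERM: introduce B -> b, C -> c, A -> e and substitute in every rule of length ≥2.
BIN: S -> ZSY becomes S -> ZD, D -> SY.

S -> AB | ZD | ZS; A -> e; B -> b; C -> c; D -> SY; Y -> b | CB; Z -> BC | BS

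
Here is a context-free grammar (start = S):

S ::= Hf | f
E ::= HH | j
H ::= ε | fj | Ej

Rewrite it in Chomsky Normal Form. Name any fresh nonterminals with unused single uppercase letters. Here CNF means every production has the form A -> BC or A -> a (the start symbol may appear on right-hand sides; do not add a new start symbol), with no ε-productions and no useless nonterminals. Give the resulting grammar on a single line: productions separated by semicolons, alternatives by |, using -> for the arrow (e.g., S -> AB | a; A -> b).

Nullable: {E, H}; after ε-elimination: S -> f | Hf; E -> H | j | HH; H -> j | Ej | fj.
After unit-elimination: S -> f | Hf; E -> j | Ej | HH | fj; H -> j | Ej | fj.
TERM: introduce B -> f, A -> j and substitute in every rule of length ≥2.

S -> f | HB; A -> j; B -> f; E -> j | BA | EA | HH; H -> j | BA | EA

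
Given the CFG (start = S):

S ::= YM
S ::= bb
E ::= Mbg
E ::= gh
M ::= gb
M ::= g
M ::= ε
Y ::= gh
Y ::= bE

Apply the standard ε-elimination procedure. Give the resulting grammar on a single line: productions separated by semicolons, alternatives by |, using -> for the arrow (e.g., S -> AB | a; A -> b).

S -> Y | YM | bb; E -> bg | gh | Mbg; M -> g | gb; Y -> bE | gh

Nullable set: {M}.
S -> YM: M nullable, giving Y | YM.
E -> Mbg: M nullable, giving Mbg | bg.
Drop M -> ε.
Unchanged (no nullable symbols): S -> bb; E -> gh; M -> g; M -> gb; Y -> bE; Y -> gh.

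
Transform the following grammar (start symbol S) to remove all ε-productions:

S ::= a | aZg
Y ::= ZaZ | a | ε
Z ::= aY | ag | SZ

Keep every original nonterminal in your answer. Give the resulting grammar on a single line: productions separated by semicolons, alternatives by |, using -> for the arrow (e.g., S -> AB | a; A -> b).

Nullable set: {Y}.
Drop Y -> ε.
Z -> aY: Y nullable, giving a | aY.
Unchanged (no nullable symbols): S -> a; S -> aZg; Y -> ZaZ; Y -> a; Z -> SZ; Z -> ag.

S -> a | aZg; Y -> a | ZaZ; Z -> a | SZ | aY | ag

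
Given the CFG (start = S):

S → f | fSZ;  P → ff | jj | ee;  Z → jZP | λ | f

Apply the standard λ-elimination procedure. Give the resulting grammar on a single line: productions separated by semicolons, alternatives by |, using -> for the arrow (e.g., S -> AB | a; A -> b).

Nullable set: {Z}.
S -> fSZ: Z nullable, giving fS | fSZ.
Drop Z -> λ.
Z -> jZP: Z nullable, giving jP | jZP.
Unchanged (no nullable symbols): S -> f; P -> ee; P -> ff; P -> jj; Z -> f.

S -> f | fS | fSZ; P -> ee | ff | jj; Z -> f | jP | jZP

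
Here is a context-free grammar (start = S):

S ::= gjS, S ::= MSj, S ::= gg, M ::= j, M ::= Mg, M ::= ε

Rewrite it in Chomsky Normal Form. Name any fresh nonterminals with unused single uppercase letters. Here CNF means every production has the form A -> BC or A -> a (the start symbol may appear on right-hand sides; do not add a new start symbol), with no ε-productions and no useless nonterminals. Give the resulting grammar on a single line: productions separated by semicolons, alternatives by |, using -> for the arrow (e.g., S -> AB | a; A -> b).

S -> AA | AC | MD | SB; A -> g; B -> j; C -> BS; D -> SB; M -> g | j | MA

Nullable: {M}; after ε-elimination: S -> Sj | gg | MSj | gjS; M -> g | j | Mg.
No unit productions to eliminate.
TERM: introduce A -> g, B -> j and substitute in every rule of length ≥2.
BIN: S -> ABS becomes S -> AC, C -> BS; S -> MSB becomes S -> MD, D -> SB.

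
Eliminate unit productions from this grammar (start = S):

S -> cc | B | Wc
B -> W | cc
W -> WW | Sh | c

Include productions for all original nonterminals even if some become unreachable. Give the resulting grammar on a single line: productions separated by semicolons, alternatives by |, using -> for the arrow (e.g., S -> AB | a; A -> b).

Unit productions: B->W, S->B.
Unit pairs (A ⇒* B via units): (B,W), (S,B), (S,W).
S: inherits non-unit rules of {B, S, W} → Sh | WW | Wc | c | cc.
B: inherits non-unit rules of {B, W} → Sh | WW | c | cc.
W: inherits non-unit rules of {W} → Sh | WW | c.

S -> c | Sh | WW | Wc | cc; B -> c | Sh | WW | cc; W -> c | Sh | WW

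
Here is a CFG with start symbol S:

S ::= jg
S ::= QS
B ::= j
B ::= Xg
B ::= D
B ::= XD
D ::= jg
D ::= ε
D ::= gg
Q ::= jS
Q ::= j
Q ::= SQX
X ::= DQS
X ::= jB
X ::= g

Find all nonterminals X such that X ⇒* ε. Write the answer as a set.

Directly nullable (have an ε-rule): {D}.
B is nullable via B -> D (every symbol on the right is already known nullable).
Not nullable: Q, S, X — each has a terminal in every rule's right-hand side or depends on a non-nullable symbol.

{B, D}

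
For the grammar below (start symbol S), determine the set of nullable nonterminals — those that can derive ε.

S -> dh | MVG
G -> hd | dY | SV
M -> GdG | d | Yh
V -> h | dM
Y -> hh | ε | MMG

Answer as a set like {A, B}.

{Y}

Directly nullable (have an ε-rule): {Y}.
Not nullable: G, M, S, V — each has a terminal in every rule's right-hand side or depends on a non-nullable symbol.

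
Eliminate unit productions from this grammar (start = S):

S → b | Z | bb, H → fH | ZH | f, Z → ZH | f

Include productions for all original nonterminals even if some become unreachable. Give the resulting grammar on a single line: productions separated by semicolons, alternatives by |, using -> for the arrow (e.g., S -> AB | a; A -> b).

S -> b | f | ZH | bb; H -> f | ZH | fH; Z -> f | ZH

Unit productions: S->Z.
Unit pairs (A ⇒* B via units): (S,Z).
S: inherits non-unit rules of {S, Z} → ZH | b | bb | f.
H: inherits non-unit rules of {H} → ZH | f | fH.
Z: inherits non-unit rules of {Z} → ZH | f.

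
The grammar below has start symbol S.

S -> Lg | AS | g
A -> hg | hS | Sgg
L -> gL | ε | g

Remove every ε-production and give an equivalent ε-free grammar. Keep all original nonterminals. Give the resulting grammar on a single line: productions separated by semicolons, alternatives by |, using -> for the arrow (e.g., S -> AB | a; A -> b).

Nullable set: {L}.
S -> Lg: L nullable, giving Lg | g.
Drop L -> ε.
L -> gL: L nullable, giving g | gL.
Unchanged (no nullable symbols): S -> AS; S -> g; A -> Sgg; A -> hS; A -> hg; L -> g.

S -> g | AS | Lg; A -> hS | hg | Sgg; L -> g | gL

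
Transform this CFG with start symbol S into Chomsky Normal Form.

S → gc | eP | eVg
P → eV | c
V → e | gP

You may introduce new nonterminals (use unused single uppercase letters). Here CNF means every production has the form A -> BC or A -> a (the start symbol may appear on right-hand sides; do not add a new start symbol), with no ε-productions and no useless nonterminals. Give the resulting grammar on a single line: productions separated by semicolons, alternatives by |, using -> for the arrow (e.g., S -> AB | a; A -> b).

S -> AD | AP | BC; A -> e; B -> g; C -> c; D -> VB; P -> c | AV; V -> e | BP

No ε-productions.
No unit productions to eliminate.
TERM: introduce C -> c, A -> e, B -> g and substitute in every rule of length ≥2.
BIN: S -> AVB becomes S -> AD, D -> VB.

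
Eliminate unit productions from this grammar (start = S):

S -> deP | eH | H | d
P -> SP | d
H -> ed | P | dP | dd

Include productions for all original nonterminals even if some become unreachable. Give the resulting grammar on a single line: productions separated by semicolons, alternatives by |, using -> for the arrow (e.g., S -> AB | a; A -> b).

Unit productions: H->P, S->H.
Unit pairs (A ⇒* B via units): (H,P), (S,H), (S,P).
S: inherits non-unit rules of {H, P, S} → SP | d | dP | dd | deP | eH | ed.
H: inherits non-unit rules of {H, P} → SP | d | dP | dd | ed.
P: inherits non-unit rules of {P} → SP | d.

S -> d | SP | dP | dd | eH | ed | deP; H -> d | SP | dP | dd | ed; P -> d | SP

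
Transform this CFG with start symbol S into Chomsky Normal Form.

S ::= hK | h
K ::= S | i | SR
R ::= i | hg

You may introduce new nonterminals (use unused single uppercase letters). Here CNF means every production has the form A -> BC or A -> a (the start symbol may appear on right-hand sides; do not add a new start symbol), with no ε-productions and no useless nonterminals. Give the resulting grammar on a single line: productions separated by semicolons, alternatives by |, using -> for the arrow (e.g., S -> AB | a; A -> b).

S -> h | AK; A -> h; B -> g; K -> h | i | AK | SR; R -> i | AB

No ε-productions.
After unit-elimination: S -> h | hK; K -> h | i | SR | hK; R -> i | hg.
TERM: introduce B -> g, A -> h and substitute in every rule of length ≥2.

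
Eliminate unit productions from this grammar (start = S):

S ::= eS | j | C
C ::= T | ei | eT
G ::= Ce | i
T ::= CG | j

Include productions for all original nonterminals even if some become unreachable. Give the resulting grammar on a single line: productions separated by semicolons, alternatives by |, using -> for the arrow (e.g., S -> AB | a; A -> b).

S -> j | CG | eS | eT | ei; C -> j | CG | eT | ei; G -> i | Ce; T -> j | CG

Unit productions: C->T, S->C.
Unit pairs (A ⇒* B via units): (C,T), (S,C), (S,T).
S: inherits non-unit rules of {C, S, T} → CG | eS | eT | ei | j.
C: inherits non-unit rules of {C, T} → CG | eT | ei | j.
G: inherits non-unit rules of {G} → Ce | i.
T: inherits non-unit rules of {T} → CG | j.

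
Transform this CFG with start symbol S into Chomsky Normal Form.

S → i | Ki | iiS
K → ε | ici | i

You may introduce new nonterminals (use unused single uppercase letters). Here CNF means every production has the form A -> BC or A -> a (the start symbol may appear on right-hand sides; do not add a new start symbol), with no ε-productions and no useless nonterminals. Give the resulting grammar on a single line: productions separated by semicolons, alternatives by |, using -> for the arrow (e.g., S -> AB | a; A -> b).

S -> i | AD | KA; A -> i; B -> c; C -> BA; D -> AS; K -> i | AC

Nullable: {K}; after ε-elimination: S -> i | Ki | iiS; K -> i | ici.
No unit productions to eliminate.
TERM: introduce B -> c, A -> i and substitute in every rule of length ≥2.
BIN: K -> ABA becomes K -> AC, C -> BA; S -> AAS becomes S -> AD, D -> AS.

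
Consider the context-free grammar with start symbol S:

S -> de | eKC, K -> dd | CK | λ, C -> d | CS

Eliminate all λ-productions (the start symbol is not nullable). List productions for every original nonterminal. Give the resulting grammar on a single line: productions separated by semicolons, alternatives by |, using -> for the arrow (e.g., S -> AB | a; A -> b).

Nullable set: {K}.
S -> eKC: K nullable, giving eC | eKC.
Drop K -> λ.
K -> CK: K nullable, giving C | CK.
Unchanged (no nullable symbols): S -> de; C -> CS; C -> d; K -> dd.

S -> de | eC | eKC; C -> d | CS; K -> C | CK | dd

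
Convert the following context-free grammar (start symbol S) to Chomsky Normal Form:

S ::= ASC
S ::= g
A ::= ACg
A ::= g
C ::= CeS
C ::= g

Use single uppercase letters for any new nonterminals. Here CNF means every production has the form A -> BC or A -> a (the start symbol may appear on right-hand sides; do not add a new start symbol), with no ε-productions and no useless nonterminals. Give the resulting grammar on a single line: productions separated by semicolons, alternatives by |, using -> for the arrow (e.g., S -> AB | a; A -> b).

S -> g | AG; A -> g | AE; B -> g; C -> g | CF; D -> e; E -> CB; F -> DS; G -> SC

No ε-productions.
No unit productions to eliminate.
TERM: introduce D -> e, B -> g and substitute in every rule of length ≥2.
BIN: A -> ACB becomes A -> AE, E -> CB; C -> CDS becomes C -> CF, F -> DS; S -> ASC becomes S -> AG, G -> SC.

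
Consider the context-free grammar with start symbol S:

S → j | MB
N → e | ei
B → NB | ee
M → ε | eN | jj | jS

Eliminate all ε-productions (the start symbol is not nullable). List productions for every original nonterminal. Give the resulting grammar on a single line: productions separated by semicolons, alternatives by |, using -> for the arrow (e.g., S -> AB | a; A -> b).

Nullable set: {M}.
S -> MB: M nullable, giving B | MB.
Drop M -> ε.
Unchanged (no nullable symbols): S -> j; B -> NB; B -> ee; M -> eN; M -> jS; M -> jj; N -> e; N -> ei.

S -> B | j | MB; B -> NB | ee; M -> eN | jS | jj; N -> e | ei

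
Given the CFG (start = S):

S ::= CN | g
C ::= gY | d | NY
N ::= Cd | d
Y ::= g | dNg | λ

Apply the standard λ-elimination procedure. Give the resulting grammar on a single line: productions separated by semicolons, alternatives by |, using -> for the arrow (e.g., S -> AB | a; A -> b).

S -> g | CN; C -> N | d | g | NY | gY; N -> d | Cd; Y -> g | dNg

Nullable set: {Y}.
C -> NY: Y nullable, giving N | NY.
C -> gY: Y nullable, giving g | gY.
Drop Y -> λ.
Unchanged (no nullable symbols): S -> CN; S -> g; C -> d; N -> Cd; N -> d; Y -> dNg; Y -> g.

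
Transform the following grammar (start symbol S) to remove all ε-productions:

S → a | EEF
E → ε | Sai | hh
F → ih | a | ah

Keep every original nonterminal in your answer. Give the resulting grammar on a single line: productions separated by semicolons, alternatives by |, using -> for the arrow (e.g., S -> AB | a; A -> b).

Nullable set: {E}.
S -> EEF: E, E nullable, giving EEF | EF | F.
Drop E -> ε.
Unchanged (no nullable symbols): S -> a; E -> Sai; E -> hh; F -> a; F -> ah; F -> ih.

S -> F | a | EF | EEF; E -> hh | Sai; F -> a | ah | ih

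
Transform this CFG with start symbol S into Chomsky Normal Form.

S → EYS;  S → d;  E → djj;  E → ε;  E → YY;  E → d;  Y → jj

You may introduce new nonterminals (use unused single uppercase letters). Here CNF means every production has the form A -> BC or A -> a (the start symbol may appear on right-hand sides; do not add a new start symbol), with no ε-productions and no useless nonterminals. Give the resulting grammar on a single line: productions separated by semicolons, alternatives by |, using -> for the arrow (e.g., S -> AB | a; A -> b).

Nullable: {E}; after ε-elimination: S -> d | YS | EYS; E -> d | YY | djj; Y -> jj.
No unit productions to eliminate.
TERM: introduce A -> d, B -> j and substitute in every rule of length ≥2.
BIN: E -> ABB becomes E -> AC, C -> BB; S -> EYS becomes S -> ED, D -> YS.

S -> d | ED | YS; A -> d; B -> j; C -> BB; D -> YS; E -> d | AC | YY; Y -> BB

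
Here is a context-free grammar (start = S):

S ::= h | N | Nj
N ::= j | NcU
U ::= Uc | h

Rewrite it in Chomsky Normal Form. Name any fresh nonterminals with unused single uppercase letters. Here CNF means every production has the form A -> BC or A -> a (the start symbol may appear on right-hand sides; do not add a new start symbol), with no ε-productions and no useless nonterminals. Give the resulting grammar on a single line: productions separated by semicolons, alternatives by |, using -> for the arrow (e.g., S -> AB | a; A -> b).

No ε-productions.
After unit-elimination: S -> h | j | Nj | NcU; N -> j | NcU; U -> h | Uc.
TERM: introduce A -> c, B -> j and substitute in every rule of length ≥2.
BIN: N -> NAU becomes N -> NC, C -> AU; S -> NAU becomes S -> ND, D -> AU.

S -> h | j | NB | ND; A -> c; B -> j; C -> AU; D -> AU; N -> j | NC; U -> h | UA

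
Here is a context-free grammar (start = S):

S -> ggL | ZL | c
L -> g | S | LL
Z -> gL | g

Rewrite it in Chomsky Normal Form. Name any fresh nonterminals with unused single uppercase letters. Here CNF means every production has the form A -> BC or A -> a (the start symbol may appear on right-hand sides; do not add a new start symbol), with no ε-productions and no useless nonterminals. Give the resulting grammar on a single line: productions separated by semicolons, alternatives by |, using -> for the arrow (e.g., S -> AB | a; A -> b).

S -> c | AC | ZL; A -> g; B -> AL; C -> AL; L -> c | g | AB | LL | ZL; Z -> g | AL

No ε-productions.
After unit-elimination: S -> c | ZL | ggL; L -> c | g | LL | ZL | ggL; Z -> g | gL.
TERM: introduce A -> g and substitute in every rule of length ≥2.
BIN: L -> AAL becomes L -> AB, B -> AL; S -> AAL becomes S -> AC, C -> AL.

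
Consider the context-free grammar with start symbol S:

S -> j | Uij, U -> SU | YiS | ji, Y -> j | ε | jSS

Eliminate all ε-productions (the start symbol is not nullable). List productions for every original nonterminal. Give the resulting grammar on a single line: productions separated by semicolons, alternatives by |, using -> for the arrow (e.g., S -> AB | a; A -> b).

Nullable set: {Y}.
U -> YiS: Y nullable, giving YiS | iS.
Drop Y -> ε.
Unchanged (no nullable symbols): S -> Uij; S -> j; U -> SU; U -> ji; Y -> j; Y -> jSS.

S -> j | Uij; U -> SU | iS | ji | YiS; Y -> j | jSS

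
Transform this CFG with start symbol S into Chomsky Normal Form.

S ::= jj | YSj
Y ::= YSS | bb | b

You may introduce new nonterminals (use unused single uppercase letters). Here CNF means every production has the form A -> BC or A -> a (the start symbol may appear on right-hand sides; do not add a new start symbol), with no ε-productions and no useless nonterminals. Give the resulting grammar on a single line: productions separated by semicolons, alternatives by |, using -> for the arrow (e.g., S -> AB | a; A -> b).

S -> AA | YC; A -> j; B -> b; C -> SA; D -> SS; Y -> b | BB | YD

No ε-productions.
No unit productions to eliminate.
TERM: introduce B -> b, A -> j and substitute in every rule of length ≥2.
BIN: S -> YSA becomes S -> YC, C -> SA; Y -> YSS becomes Y -> YD, D -> SS.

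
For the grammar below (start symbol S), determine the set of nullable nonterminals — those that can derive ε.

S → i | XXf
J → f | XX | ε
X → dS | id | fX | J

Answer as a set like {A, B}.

Directly nullable (have an ε-rule): {J}.
X is nullable via X -> J (every symbol on the right is already known nullable).
Not nullable: S — each has a terminal in every rule's right-hand side or depends on a non-nullable symbol.

{J, X}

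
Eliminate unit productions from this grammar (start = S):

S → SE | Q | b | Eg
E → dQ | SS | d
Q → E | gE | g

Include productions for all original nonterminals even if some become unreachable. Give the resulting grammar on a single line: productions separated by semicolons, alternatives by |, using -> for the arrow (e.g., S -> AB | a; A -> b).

S -> b | d | g | Eg | SE | SS | dQ | gE; E -> d | SS | dQ; Q -> d | g | SS | dQ | gE

Unit productions: Q->E, S->Q.
Unit pairs (A ⇒* B via units): (Q,E), (S,E), (S,Q).
S: inherits non-unit rules of {E, Q, S} → Eg | SE | SS | b | d | dQ | g | gE.
E: inherits non-unit rules of {E} → SS | d | dQ.
Q: inherits non-unit rules of {E, Q} → SS | d | dQ | g | gE.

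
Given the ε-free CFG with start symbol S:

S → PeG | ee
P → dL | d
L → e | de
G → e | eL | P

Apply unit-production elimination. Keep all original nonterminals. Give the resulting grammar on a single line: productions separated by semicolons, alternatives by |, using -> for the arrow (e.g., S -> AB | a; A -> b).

Unit productions: G->P.
Unit pairs (A ⇒* B via units): (G,P).
S: inherits non-unit rules of {S} → PeG | ee.
G: inherits non-unit rules of {G, P} → d | dL | e | eL.
L: inherits non-unit rules of {L} → de | e.
P: inherits non-unit rules of {P} → d | dL.

S -> ee | PeG; G -> d | e | dL | eL; L -> e | de; P -> d | dL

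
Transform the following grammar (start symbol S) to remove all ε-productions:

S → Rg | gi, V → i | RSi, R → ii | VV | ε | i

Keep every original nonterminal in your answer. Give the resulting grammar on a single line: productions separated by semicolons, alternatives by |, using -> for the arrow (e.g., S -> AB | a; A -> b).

Nullable set: {R}.
S -> Rg: R nullable, giving Rg | g.
Drop R -> ε.
V -> RSi: R nullable, giving RSi | Si.
Unchanged (no nullable symbols): S -> gi; R -> VV; R -> i; R -> ii; V -> i.

S -> g | Rg | gi; R -> i | VV | ii; V -> i | Si | RSi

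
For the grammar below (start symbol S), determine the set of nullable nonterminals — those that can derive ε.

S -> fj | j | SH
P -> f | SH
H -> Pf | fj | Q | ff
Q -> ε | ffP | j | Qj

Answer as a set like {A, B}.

{H, Q}

Directly nullable (have an ε-rule): {Q}.
H is nullable via H -> Q (every symbol on the right is already known nullable).
Not nullable: P, S — each has a terminal in every rule's right-hand side or depends on a non-nullable symbol.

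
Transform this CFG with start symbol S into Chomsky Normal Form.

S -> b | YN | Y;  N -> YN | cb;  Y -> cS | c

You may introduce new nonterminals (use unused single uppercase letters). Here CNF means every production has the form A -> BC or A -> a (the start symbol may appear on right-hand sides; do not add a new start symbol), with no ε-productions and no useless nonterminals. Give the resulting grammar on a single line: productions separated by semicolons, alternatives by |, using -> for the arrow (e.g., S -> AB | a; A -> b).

No ε-productions.
After unit-elimination: S -> b | c | YN | cS; N -> YN | cb; Y -> c | cS.
TERM: introduce B -> b, A -> c and substitute in every rule of length ≥2.

S -> b | c | AS | YN; A -> c; B -> b; N -> AB | YN; Y -> c | AS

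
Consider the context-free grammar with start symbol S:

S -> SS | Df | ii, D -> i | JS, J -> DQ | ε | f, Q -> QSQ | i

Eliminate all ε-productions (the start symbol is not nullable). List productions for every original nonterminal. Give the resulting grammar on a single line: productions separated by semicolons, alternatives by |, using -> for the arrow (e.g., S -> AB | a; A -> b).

Nullable set: {J}.
D -> JS: J nullable, giving JS | S.
Drop J -> ε.
Unchanged (no nullable symbols): S -> Df; S -> SS; S -> ii; D -> i; J -> DQ; J -> f; Q -> QSQ; Q -> i.

S -> Df | SS | ii; D -> S | i | JS; J -> f | DQ; Q -> i | QSQ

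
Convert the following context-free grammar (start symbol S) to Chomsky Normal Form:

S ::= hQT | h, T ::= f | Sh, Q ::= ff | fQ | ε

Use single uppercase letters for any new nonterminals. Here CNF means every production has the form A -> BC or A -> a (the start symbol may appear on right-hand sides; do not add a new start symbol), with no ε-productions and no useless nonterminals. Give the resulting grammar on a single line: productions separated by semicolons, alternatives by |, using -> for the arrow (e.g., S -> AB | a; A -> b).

Nullable: {Q}; after ε-elimination: S -> h | hT | hQT; Q -> f | fQ | ff; T -> f | Sh.
No unit productions to eliminate.
TERM: introduce A -> f, B -> h and substitute in every rule of length ≥2.
BIN: S -> BQT becomes S -> BC, C -> QT.

S -> h | BC | BT; A -> f; B -> h; C -> QT; Q -> f | AA | AQ; T -> f | SB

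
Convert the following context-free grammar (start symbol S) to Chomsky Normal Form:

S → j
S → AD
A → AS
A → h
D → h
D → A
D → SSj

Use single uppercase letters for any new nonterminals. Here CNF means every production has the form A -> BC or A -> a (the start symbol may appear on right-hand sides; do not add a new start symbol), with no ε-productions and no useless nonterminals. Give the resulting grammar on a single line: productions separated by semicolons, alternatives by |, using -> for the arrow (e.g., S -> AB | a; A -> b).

No ε-productions.
After unit-elimination: S -> j | AD; A -> h | AS; D -> h | AS | SSj.
TERM: introduce B -> j and substitute in every rule of length ≥2.
BIN: D -> SSB becomes D -> SC, C -> SB.

S -> j | AD; A -> h | AS; B -> j; C -> SB; D -> h | AS | SC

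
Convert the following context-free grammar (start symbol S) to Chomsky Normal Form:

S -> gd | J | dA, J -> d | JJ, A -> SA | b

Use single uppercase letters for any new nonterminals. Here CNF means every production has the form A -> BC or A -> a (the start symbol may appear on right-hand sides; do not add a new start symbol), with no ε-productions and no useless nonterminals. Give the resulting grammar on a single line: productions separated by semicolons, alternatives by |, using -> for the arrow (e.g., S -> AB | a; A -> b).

No ε-productions.
After unit-elimination: S -> d | JJ | dA | gd; A -> b | SA; J -> d | JJ.
TERM: introduce B -> d, C -> g and substitute in every rule of length ≥2.

S -> d | BA | CB | JJ; A -> b | SA; B -> d; C -> g; J -> d | JJ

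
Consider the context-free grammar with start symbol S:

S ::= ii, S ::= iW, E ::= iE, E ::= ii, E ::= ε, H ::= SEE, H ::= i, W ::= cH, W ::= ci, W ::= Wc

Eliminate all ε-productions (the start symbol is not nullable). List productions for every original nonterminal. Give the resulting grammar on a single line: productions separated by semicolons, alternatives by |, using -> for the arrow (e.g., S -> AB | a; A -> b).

Nullable set: {E}.
Drop E -> ε.
E -> iE: E nullable, giving i | iE.
H -> SEE: E, E nullable, giving S | SE | SEE.
Unchanged (no nullable symbols): S -> iW; S -> ii; E -> ii; H -> i; W -> Wc; W -> cH; W -> ci.

S -> iW | ii; E -> i | iE | ii; H -> S | i | SE | SEE; W -> Wc | cH | ci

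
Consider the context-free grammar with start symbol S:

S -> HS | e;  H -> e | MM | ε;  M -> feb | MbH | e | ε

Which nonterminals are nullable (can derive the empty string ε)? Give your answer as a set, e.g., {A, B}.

Directly nullable (have an ε-rule): {H, M}.
Not nullable: S — each has a terminal in every rule's right-hand side or depends on a non-nullable symbol.

{H, M}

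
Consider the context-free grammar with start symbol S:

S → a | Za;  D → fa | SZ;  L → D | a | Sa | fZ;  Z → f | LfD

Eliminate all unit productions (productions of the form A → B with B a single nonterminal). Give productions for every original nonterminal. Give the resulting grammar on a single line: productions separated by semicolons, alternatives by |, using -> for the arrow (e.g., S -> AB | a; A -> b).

S -> a | Za; D -> SZ | fa; L -> a | SZ | Sa | fZ | fa; Z -> f | LfD

Unit productions: L->D.
Unit pairs (A ⇒* B via units): (L,D).
S: inherits non-unit rules of {S} → Za | a.
D: inherits non-unit rules of {D} → SZ | fa.
L: inherits non-unit rules of {D, L} → SZ | Sa | a | fZ | fa.
Z: inherits non-unit rules of {Z} → LfD | f.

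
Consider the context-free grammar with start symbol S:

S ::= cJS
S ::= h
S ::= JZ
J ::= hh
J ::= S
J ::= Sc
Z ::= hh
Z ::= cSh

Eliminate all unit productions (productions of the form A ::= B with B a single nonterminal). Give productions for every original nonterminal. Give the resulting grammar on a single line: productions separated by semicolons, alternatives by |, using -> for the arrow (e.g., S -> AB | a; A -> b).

S -> h | JZ | cJS; J -> h | JZ | Sc | hh | cJS; Z -> hh | cSh

Unit productions: J->S.
Unit pairs (A ⇒* B via units): (J,S).
S: inherits non-unit rules of {S} → JZ | cJS | h.
J: inherits non-unit rules of {J, S} → JZ | Sc | cJS | h | hh.
Z: inherits non-unit rules of {Z} → cSh | hh.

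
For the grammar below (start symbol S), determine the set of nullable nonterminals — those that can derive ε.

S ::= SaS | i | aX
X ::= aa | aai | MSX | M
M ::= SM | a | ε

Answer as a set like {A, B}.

{M, X}

Directly nullable (have an ε-rule): {M}.
X is nullable via X -> M (every symbol on the right is already known nullable).
Not nullable: S — each has a terminal in every rule's right-hand side or depends on a non-nullable symbol.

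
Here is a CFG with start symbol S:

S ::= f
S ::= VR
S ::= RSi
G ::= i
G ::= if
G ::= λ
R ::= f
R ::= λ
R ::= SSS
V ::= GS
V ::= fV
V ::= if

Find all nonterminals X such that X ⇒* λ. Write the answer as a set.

Directly nullable (have an ε-rule): {G, R}.
Not nullable: S, V — each has a terminal in every rule's right-hand side or depends on a non-nullable symbol.

{G, R}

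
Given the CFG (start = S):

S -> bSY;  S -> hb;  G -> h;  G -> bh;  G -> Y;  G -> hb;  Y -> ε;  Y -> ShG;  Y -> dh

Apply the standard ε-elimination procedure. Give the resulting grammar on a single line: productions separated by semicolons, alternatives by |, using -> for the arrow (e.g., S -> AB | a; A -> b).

S -> bS | hb | bSY; G -> Y | h | bh | hb; Y -> Sh | dh | ShG

Nullable set: {G, Y}.
S -> bSY: Y nullable, giving bS | bSY.
G -> Y: Y nullable, giving Y.
Drop Y -> ε.
Y -> ShG: G nullable, giving Sh | ShG.
Unchanged (no nullable symbols): S -> hb; G -> bh; G -> h; G -> hb; Y -> dh.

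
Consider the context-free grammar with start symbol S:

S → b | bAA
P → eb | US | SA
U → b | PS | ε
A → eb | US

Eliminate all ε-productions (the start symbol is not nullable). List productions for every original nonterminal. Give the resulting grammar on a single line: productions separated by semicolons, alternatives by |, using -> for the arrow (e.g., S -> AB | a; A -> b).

S -> b | bAA; A -> S | US | eb; P -> S | SA | US | eb; U -> b | PS

Nullable set: {U}.
A -> US: U nullable, giving S | US.
P -> US: U nullable, giving S | US.
Drop U -> ε.
Unchanged (no nullable symbols): S -> b; S -> bAA; A -> eb; P -> SA; P -> eb; U -> PS; U -> b.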